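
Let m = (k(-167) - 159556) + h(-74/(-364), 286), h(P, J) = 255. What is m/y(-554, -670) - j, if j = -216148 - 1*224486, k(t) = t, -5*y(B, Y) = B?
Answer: 121656948/277 ≈ 4.3920e+5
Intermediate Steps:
y(B, Y) = -B/5
m = -159468 (m = (-167 - 159556) + 255 = -159723 + 255 = -159468)
j = -440634 (j = -216148 - 224486 = -440634)
m/y(-554, -670) - j = -159468/((-⅕*(-554))) - 1*(-440634) = -159468/554/5 + 440634 = -159468*5/554 + 440634 = -398670/277 + 440634 = 121656948/277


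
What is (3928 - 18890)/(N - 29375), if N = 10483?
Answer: 7481/9446 ≈ 0.79198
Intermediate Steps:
(3928 - 18890)/(N - 29375) = (3928 - 18890)/(10483 - 29375) = -14962/(-18892) = -14962*(-1/18892) = 7481/9446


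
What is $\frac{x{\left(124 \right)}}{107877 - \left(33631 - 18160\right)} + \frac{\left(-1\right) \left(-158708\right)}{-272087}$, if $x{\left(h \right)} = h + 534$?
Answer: $- \frac{7243269101}{12571235661} \approx -0.57618$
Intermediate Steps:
$x{\left(h \right)} = 534 + h$
$\frac{x{\left(124 \right)}}{107877 - \left(33631 - 18160\right)} + \frac{\left(-1\right) \left(-158708\right)}{-272087} = \frac{534 + 124}{107877 - \left(33631 - 18160\right)} + \frac{\left(-1\right) \left(-158708\right)}{-272087} = \frac{658}{107877 - 15471} + 158708 \left(- \frac{1}{272087}\right) = \frac{658}{107877 - 15471} - \frac{158708}{272087} = \frac{658}{92406} - \frac{158708}{272087} = 658 \cdot \frac{1}{92406} - \frac{158708}{272087} = \frac{329}{46203} - \frac{158708}{272087} = - \frac{7243269101}{12571235661}$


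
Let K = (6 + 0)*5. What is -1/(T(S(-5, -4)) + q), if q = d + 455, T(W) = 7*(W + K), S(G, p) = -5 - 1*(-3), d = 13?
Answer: -1/664 ≈ -0.0015060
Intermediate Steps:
K = 30 (K = 6*5 = 30)
S(G, p) = -2 (S(G, p) = -5 + 3 = -2)
T(W) = 210 + 7*W (T(W) = 7*(W + 30) = 7*(30 + W) = 210 + 7*W)
q = 468 (q = 13 + 455 = 468)
-1/(T(S(-5, -4)) + q) = -1/((210 + 7*(-2)) + 468) = -1/((210 - 14) + 468) = -1/(196 + 468) = -1/664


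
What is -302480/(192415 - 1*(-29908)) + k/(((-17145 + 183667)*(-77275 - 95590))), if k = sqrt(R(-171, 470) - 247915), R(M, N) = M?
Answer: -302480/222323 - I*sqrt(248086)/28785825530 ≈ -1.3605 - 1.7303e-8*I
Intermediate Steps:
k = I*sqrt(248086) (k = sqrt(-171 - 247915) = sqrt(-248086) = I*sqrt(248086) ≈ 498.08*I)
-302480/(192415 - 1*(-29908)) + k/(((-17145 + 183667)*(-77275 - 95590))) = -302480/(192415 - 1*(-29908)) + (I*sqrt(248086))/(((-17145 + 183667)*(-77275 - 95590))) = -302480/(192415 + 29908) + (I*sqrt(248086))/((166522*(-172865))) = -302480/222323 + (I*sqrt(248086))/(-28785825530) = -302480*1/222323 + (I*sqrt(248086))*(-1/28785825530) = -302480/222323 - I*sqrt(248086)/28785825530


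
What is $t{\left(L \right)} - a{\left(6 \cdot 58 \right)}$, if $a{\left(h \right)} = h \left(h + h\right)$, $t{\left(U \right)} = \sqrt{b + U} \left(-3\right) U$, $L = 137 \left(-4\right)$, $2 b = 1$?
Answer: $-242208 + 822 i \sqrt{2190} \approx -2.4221 \cdot 10^{5} + 38468.0 i$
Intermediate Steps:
$b = \frac{1}{2}$ ($b = \frac{1}{2} \cdot 1 = \frac{1}{2} \approx 0.5$)
$L = -548$
$t{\left(U \right)} = - 3 U \sqrt{\frac{1}{2} + U}$ ($t{\left(U \right)} = \sqrt{\frac{1}{2} + U} \left(-3\right) U = - 3 \sqrt{\frac{1}{2} + U} U = - 3 U \sqrt{\frac{1}{2} + U}$)
$a{\left(h \right)} = 2 h^{2}$ ($a{\left(h \right)} = h 2 h = 2 h^{2}$)
$t{\left(L \right)} - a{\left(6 \cdot 58 \right)} = \left(- \frac{3}{2}\right) \left(-548\right) \sqrt{2 + 4 \left(-548\right)} - 2 \left(6 \cdot 58\right)^{2} = \left(- \frac{3}{2}\right) \left(-548\right) \sqrt{2 - 2192} - 2 \cdot 348^{2} = \left(- \frac{3}{2}\right) \left(-548\right) \sqrt{-2190} - 2 \cdot 121104 = \left(- \frac{3}{2}\right) \left(-548\right) i \sqrt{2190} - 242208 = 822 i \sqrt{2190} - 242208 = -242208 + 822 i \sqrt{2190}$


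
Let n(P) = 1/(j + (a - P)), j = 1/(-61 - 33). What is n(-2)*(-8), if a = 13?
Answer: -752/1409 ≈ -0.53371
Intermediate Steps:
j = -1/94 (j = 1/(-94) = -1/94 ≈ -0.010638)
n(P) = 1/(1221/94 - P) (n(P) = 1/(-1/94 + (13 - P)) = 1/(1221/94 - P))
n(-2)*(-8) = -94/(-1221 + 94*(-2))*(-8) = -94/(-1221 - 188)*(-8) = -94/(-1409)*(-8) = -94*(-1/1409)*(-8) = (94/1409)*(-8) = -752/1409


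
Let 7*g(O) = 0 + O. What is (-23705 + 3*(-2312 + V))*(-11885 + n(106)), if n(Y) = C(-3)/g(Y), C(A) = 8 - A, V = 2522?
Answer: 29068338975/106 ≈ 2.7423e+8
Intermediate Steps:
g(O) = O/7 (g(O) = (0 + O)/7 = O/7)
n(Y) = 77/Y (n(Y) = (8 - 1*(-3))/((Y/7)) = (8 + 3)*(7/Y) = 11*(7/Y) = 77/Y)
(-23705 + 3*(-2312 + V))*(-11885 + n(106)) = (-23705 + 3*(-2312 + 2522))*(-11885 + 77/106) = (-23705 + 3*210)*(-11885 + 77*(1/106)) = (-23705 + 630)*(-11885 + 77/106) = -23075*(-1259733/106) = 29068338975/106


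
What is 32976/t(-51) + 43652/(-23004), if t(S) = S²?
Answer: 17917807/1662039 ≈ 10.781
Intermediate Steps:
32976/t(-51) + 43652/(-23004) = 32976/((-51)²) + 43652/(-23004) = 32976/2601 + 43652*(-1/23004) = 32976*(1/2601) - 10913/5751 = 3664/289 - 10913/5751 = 17917807/1662039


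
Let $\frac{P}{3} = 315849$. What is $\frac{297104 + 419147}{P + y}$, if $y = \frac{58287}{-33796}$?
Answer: $\frac{24206418796}{32023240125} \approx 0.7559$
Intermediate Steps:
$P = 947547$ ($P = 3 \cdot 315849 = 947547$)
$y = - \frac{58287}{33796}$ ($y = 58287 \left(- \frac{1}{33796}\right) = - \frac{58287}{33796} \approx -1.7247$)
$\frac{297104 + 419147}{P + y} = \frac{297104 + 419147}{947547 - \frac{58287}{33796}} = \frac{716251}{\frac{32023240125}{33796}} = 716251 \cdot \frac{33796}{32023240125} = \frac{24206418796}{32023240125}$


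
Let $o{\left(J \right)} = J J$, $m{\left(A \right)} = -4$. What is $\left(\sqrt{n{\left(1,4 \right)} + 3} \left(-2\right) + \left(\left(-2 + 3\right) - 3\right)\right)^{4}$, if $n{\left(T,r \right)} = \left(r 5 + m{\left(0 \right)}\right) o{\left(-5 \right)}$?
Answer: $2637248 + 25856 \sqrt{403} \approx 3.1563 \cdot 10^{6}$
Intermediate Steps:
$o{\left(J \right)} = J^{2}$
$n{\left(T,r \right)} = -100 + 125 r$ ($n{\left(T,r \right)} = \left(r 5 - 4\right) \left(-5\right)^{2} = \left(5 r - 4\right) 25 = \left(-4 + 5 r\right) 25 = -100 + 125 r$)
$\left(\sqrt{n{\left(1,4 \right)} + 3} \left(-2\right) + \left(\left(-2 + 3\right) - 3\right)\right)^{4} = \left(\sqrt{\left(-100 + 125 \cdot 4\right) + 3} \left(-2\right) + \left(\left(-2 + 3\right) - 3\right)\right)^{4} = \left(\sqrt{\left(-100 + 500\right) + 3} \left(-2\right) + \left(1 - 3\right)\right)^{4} = \left(\sqrt{400 + 3} \left(-2\right) - 2\right)^{4} = \left(\sqrt{403} \left(-2\right) - 2\right)^{4} = \left(- 2 \sqrt{403} - 2\right)^{4} = \left(-2 - 2 \sqrt{403}\right)^{4}$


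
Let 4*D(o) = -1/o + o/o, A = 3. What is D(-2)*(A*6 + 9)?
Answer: 81/8 ≈ 10.125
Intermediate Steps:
D(o) = ¼ - 1/(4*o) (D(o) = (-1/o + o/o)/4 = (-1/o + 1)/4 = (1 - 1/o)/4 = ¼ - 1/(4*o))
D(-2)*(A*6 + 9) = ((¼)*(-1 - 2)/(-2))*(3*6 + 9) = ((¼)*(-½)*(-3))*(18 + 9) = (3/8)*27 = 81/8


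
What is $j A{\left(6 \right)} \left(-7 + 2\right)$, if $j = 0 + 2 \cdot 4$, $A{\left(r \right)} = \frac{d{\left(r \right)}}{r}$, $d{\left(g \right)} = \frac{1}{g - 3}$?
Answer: $- \frac{20}{9} \approx -2.2222$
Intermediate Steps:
$d{\left(g \right)} = \frac{1}{-3 + g}$
$A{\left(r \right)} = \frac{1}{r \left(-3 + r\right)}$ ($A{\left(r \right)} = \frac{1}{\left(-3 + r\right) r} = \frac{1}{r \left(-3 + r\right)}$)
$j = 8$ ($j = 0 + 8 = 8$)
$j A{\left(6 \right)} \left(-7 + 2\right) = 8 \frac{1}{6 \left(-3 + 6\right)} \left(-7 + 2\right) = 8 \frac{1}{6 \cdot 3} \left(-5\right) = 8 \cdot \frac{1}{6} \cdot \frac{1}{3} \left(-5\right) = 8 \cdot \frac{1}{18} \left(-5\right) = \frac{4}{9} \left(-5\right) = - \frac{20}{9}$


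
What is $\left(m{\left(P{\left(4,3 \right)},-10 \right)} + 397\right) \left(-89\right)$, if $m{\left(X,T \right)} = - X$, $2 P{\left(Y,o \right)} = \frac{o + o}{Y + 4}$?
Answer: $- \frac{282397}{8} \approx -35300.0$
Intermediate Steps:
$P{\left(Y,o \right)} = \frac{o}{4 + Y}$ ($P{\left(Y,o \right)} = \frac{\left(o + o\right) \frac{1}{Y + 4}}{2} = \frac{2 o \frac{1}{4 + Y}}{2} = \frac{o}{4 + Y}$)
$\left(m{\left(P{\left(4,3 \right)},-10 \right)} + 397\right) \left(-89\right) = \left(- \frac{3}{4 + 4} + 397\right) \left(-89\right) = \left(- \frac{3}{8} + 397\right) \left(-89\right) = \frac{3173}{8} \left(-89\right) = - \frac{282397}{8}$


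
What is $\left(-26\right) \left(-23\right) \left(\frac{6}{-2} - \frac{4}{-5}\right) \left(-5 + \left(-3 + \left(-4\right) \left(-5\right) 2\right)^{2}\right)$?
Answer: $- \frac{8972392}{5} \approx -1.7945 \cdot 10^{6}$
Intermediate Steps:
$\left(-26\right) \left(-23\right) \left(\frac{6}{-2} - \frac{4}{-5}\right) \left(-5 + \left(-3 + \left(-4\right) \left(-5\right) 2\right)^{2}\right) = 598 \left(6 \left(- \frac{1}{2}\right) - - \frac{4}{5}\right) \left(-5 + \left(-3 + 20 \cdot 2\right)^{2}\right) = 598 \left(-3 + \frac{4}{5}\right) \left(-5 + \left(-3 + 40\right)^{2}\right) = 598 \left(- \frac{11 \left(-5 + 37^{2}\right)}{5}\right) = 598 \left(- \frac{11 \left(-5 + 1369\right)}{5}\right) = 598 \left(\left(- \frac{11}{5}\right) 1364\right) = 598 \left(- \frac{15004}{5}\right) = - \frac{8972392}{5}$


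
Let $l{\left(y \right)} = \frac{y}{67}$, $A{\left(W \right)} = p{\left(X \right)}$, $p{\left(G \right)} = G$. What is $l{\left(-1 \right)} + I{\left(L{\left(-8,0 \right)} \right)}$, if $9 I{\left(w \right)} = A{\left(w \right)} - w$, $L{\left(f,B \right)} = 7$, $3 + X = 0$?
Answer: $- \frac{679}{603} \approx -1.126$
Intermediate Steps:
$X = -3$ ($X = -3 + 0 = -3$)
$A{\left(W \right)} = -3$
$l{\left(y \right)} = \frac{y}{67}$ ($l{\left(y \right)} = y \frac{1}{67} = \frac{y}{67}$)
$I{\left(w \right)} = - \frac{1}{3} - \frac{w}{9}$ ($I{\left(w \right)} = \frac{-3 - w}{9} = - \frac{1}{3} - \frac{w}{9}$)
$l{\left(-1 \right)} + I{\left(L{\left(-8,0 \right)} \right)} = \frac{1}{67} \left(-1\right) - \frac{10}{9} = - \frac{1}{67} - \frac{10}{9} = - \frac{679}{603}$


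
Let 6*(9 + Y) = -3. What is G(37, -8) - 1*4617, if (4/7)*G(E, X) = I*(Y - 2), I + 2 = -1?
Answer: -36453/8 ≈ -4556.6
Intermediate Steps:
I = -3 (I = -2 - 1 = -3)
Y = -19/2 (Y = -9 + (1/6)*(-3) = -9 - 1/2 = -19/2 ≈ -9.5000)
G(E, X) = 483/8 (G(E, X) = 7*(-3*(-19/2 - 2))/4 = 7*(-3*(-23/2))/4 = (7/4)*(69/2) = 483/8)
G(37, -8) - 1*4617 = 483/8 - 1*4617 = 483/8 - 4617 = -36453/8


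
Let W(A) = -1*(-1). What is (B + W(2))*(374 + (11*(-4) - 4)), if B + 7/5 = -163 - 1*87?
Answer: -408152/5 ≈ -81630.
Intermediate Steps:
B = -1257/5 (B = -7/5 + (-163 - 1*87) = -7/5 + (-163 - 87) = -7/5 - 250 = -1257/5 ≈ -251.40)
W(A) = 1
(B + W(2))*(374 + (11*(-4) - 4)) = (-1257/5 + 1)*(374 + (11*(-4) - 4)) = -1252*(374 + (-44 - 4))/5 = -1252*(374 - 48)/5 = -1252/5*326 = -408152/5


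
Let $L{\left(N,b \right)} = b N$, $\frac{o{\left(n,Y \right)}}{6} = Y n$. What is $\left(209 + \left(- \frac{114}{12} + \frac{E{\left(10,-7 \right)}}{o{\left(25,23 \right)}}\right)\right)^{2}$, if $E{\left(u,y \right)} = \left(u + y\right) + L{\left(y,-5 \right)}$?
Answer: $\frac{473774785969}{11902500} \approx 39805.0$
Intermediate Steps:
$o{\left(n,Y \right)} = 6 Y n$
$L{\left(N,b \right)} = N b$
$E{\left(u,y \right)} = u - 4 y$ ($E{\left(u,y \right)} = \left(u + y\right) + y \left(-5\right) = \left(u + y\right) - 5 y = u - 4 y$)
$\left(209 + \left(- \frac{114}{12} + \frac{E{\left(10,-7 \right)}}{o{\left(25,23 \right)}}\right)\right)^{2} = \left(209 - \left(\frac{19}{2} - \frac{10 - -28}{6 \cdot 23 \cdot 25}\right)\right)^{2} = \left(209 - \left(\frac{19}{2} - \frac{10 + 28}{3450}\right)\right)^{2} = \left(209 + \left(- \frac{19}{2} + 38 \cdot \frac{1}{3450}\right)\right)^{2} = \left(209 + \left(- \frac{19}{2} + \frac{19}{1725}\right)\right)^{2} = \left(209 - \frac{32737}{3450}\right)^{2} = \left(\frac{688313}{3450}\right)^{2} = \frac{473774785969}{11902500}$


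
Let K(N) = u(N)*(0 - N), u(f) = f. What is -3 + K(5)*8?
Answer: -203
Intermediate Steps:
K(N) = -N² (K(N) = N*(0 - N) = N*(-N) = -N²)
-3 + K(5)*8 = -3 - 1*5²*8 = -3 - 1*25*8 = -3 - 25*8 = -3 - 200 = -203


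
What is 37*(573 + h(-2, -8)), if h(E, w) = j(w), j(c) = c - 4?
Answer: 20757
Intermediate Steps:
j(c) = -4 + c
h(E, w) = -4 + w
37*(573 + h(-2, -8)) = 37*(573 + (-4 - 8)) = 37*(573 - 12) = 37*561 = 20757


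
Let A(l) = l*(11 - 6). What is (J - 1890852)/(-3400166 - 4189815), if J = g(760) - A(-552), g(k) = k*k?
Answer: 1310492/7589981 ≈ 0.17266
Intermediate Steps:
g(k) = k**2
A(l) = 5*l (A(l) = l*5 = 5*l)
J = 580360 (J = 760**2 - 5*(-552) = 577600 - 1*(-2760) = 577600 + 2760 = 580360)
(J - 1890852)/(-3400166 - 4189815) = (580360 - 1890852)/(-3400166 - 4189815) = -1310492/(-7589981) = -1310492*(-1/7589981) = 1310492/7589981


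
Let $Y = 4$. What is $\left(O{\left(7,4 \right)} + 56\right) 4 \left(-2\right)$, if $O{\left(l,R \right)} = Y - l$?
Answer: $-424$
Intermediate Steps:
$O{\left(l,R \right)} = 4 - l$
$\left(O{\left(7,4 \right)} + 56\right) 4 \left(-2\right) = \left(\left(4 - 7\right) + 56\right) 4 \left(-2\right) = \left(\left(4 - 7\right) + 56\right) \left(-8\right) = \left(-3 + 56\right) \left(-8\right) = 53 \left(-8\right) = -424$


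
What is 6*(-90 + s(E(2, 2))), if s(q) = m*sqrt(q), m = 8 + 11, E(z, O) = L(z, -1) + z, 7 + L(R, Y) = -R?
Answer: -540 + 114*I*sqrt(7) ≈ -540.0 + 301.62*I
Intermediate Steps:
L(R, Y) = -7 - R
E(z, O) = -7 (E(z, O) = (-7 - z) + z = -7)
m = 19
s(q) = 19*sqrt(q)
6*(-90 + s(E(2, 2))) = 6*(-90 + 19*sqrt(-7)) = 6*(-90 + 19*(I*sqrt(7))) = 6*(-90 + 19*I*sqrt(7)) = -540 + 114*I*sqrt(7)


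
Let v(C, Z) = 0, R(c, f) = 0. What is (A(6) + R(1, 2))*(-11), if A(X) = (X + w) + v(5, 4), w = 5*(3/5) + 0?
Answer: -99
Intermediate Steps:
w = 3 (w = 5*(3*(⅕)) + 0 = 5*(⅗) + 0 = 3 + 0 = 3)
A(X) = 3 + X (A(X) = (X + 3) + 0 = (3 + X) + 0 = 3 + X)
(A(6) + R(1, 2))*(-11) = ((3 + 6) + 0)*(-11) = (9 + 0)*(-11) = 9*(-11) = -99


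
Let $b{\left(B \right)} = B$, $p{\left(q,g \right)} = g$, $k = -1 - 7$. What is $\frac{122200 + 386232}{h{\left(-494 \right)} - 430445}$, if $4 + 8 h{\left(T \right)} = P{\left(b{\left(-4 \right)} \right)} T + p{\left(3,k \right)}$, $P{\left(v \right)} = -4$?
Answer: $- \frac{1016864}{860399} \approx -1.1819$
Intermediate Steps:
$k = -8$ ($k = -1 - 7 = -8$)
$h{\left(T \right)} = - \frac{3}{2} - \frac{T}{2}$ ($h{\left(T \right)} = - \frac{1}{2} + \frac{- 4 T - 8}{8} = - \frac{1}{2} + \frac{-8 - 4 T}{8} = - \frac{1}{2} - \left(1 + \frac{T}{2}\right) = - \frac{3}{2} - \frac{T}{2}$)
$\frac{122200 + 386232}{h{\left(-494 \right)} - 430445} = \frac{122200 + 386232}{\left(- \frac{3}{2} - -247\right) - 430445} = \frac{508432}{\left(- \frac{3}{2} + 247\right) - 430445} = \frac{508432}{\frac{491}{2} - 430445} = \frac{508432}{- \frac{860399}{2}} = 508432 \left(- \frac{2}{860399}\right) = - \frac{1016864}{860399}$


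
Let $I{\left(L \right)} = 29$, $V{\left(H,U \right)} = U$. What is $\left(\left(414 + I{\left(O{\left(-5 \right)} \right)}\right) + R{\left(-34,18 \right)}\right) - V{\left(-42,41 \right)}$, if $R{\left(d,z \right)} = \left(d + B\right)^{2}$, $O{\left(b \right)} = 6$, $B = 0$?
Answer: $1558$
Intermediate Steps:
$R{\left(d,z \right)} = d^{2}$ ($R{\left(d,z \right)} = \left(d + 0\right)^{2} = d^{2}$)
$\left(\left(414 + I{\left(O{\left(-5 \right)} \right)}\right) + R{\left(-34,18 \right)}\right) - V{\left(-42,41 \right)} = \left(\left(414 + 29\right) + \left(-34\right)^{2}\right) - 41 = \left(443 + 1156\right) - 41 = 1599 - 41 = 1558$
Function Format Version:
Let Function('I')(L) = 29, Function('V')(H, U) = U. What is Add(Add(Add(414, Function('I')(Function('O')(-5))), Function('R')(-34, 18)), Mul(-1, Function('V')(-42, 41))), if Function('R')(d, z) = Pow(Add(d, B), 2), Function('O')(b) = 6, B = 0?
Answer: 1558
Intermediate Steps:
Function('R')(d, z) = Pow(d, 2) (Function('R')(d, z) = Pow(Add(d, 0), 2) = Pow(d, 2))
Add(Add(Add(414, Function('I')(Function('O')(-5))), Function('R')(-34, 18)), Mul(-1, Function('V')(-42, 41))) = Add(Add(Add(414, 29), Pow(-34, 2)), Mul(-1, 41)) = Add(Add(443, 1156), -41) = Add(1599, -41) = 1558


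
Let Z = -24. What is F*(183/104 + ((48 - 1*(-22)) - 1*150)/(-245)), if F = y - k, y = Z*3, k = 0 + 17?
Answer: -946159/5096 ≈ -185.67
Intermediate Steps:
k = 17
y = -72 (y = -24*3 = -72)
F = -89 (F = -72 - 1*17 = -72 - 17 = -89)
F*(183/104 + ((48 - 1*(-22)) - 1*150)/(-245)) = -89*(183/104 + ((48 - 1*(-22)) - 1*150)/(-245)) = -89*(183*(1/104) + ((48 + 22) - 150)*(-1/245)) = -89*(183/104 + (70 - 150)*(-1/245)) = -89*(183/104 - 80*(-1/245)) = -89*(183/104 + 16/49) = -89*10631/5096 = -946159/5096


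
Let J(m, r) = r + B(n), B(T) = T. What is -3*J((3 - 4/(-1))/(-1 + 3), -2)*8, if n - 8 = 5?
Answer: -264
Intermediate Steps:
n = 13 (n = 8 + 5 = 13)
J(m, r) = 13 + r (J(m, r) = r + 13 = 13 + r)
-3*J((3 - 4/(-1))/(-1 + 3), -2)*8 = -3*(13 - 2)*8 = -3*11*8 = -33*8 = -264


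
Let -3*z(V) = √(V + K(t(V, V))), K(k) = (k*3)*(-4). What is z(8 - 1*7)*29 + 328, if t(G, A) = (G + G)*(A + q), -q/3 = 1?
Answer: 781/3 ≈ 260.33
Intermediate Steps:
q = -3 (q = -3*1 = -3)
t(G, A) = 2*G*(-3 + A) (t(G, A) = (G + G)*(A - 3) = (2*G)*(-3 + A) = 2*G*(-3 + A))
K(k) = -12*k (K(k) = (3*k)*(-4) = -12*k)
z(V) = -√(V - 24*V*(-3 + V))/3
z(8 - 1*7)*29 + 328 = -√(8 - 1*7)*√(73 - 24*(8 - 1*7))/3*29 + 328 = -√(8 - 7)*√(73 - 24*(8 - 7))/3*29 + 328 = -√(-1*1*(-73 + 24*1))/3*29 + 328 = -√(-1*1*(-73 + 24))/3*29 + 328 = -√(-1*1*(-49))/3*29 + 328 = -√49/3*29 + 328 = -⅓*7*29 + 328 = -7/3*29 + 328 = -203/3 + 328 = 781/3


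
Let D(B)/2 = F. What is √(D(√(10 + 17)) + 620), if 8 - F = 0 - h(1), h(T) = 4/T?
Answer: 2*√161 ≈ 25.377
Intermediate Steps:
F = 12 (F = 8 - (0 - 4/1) = 8 - (0 - 4) = 8 - 1*(-4) = 8 + 4 = 12)
D(B) = 24 (D(B) = 2*12 = 24)
√(D(√(10 + 17)) + 620) = √(24 + 620) = √644 = 2*√161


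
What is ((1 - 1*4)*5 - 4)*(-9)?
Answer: 171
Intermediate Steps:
((1 - 1*4)*5 - 4)*(-9) = ((1 - 4)*5 - 4)*(-9) = (-3*5 - 4)*(-9) = (-15 - 4)*(-9) = -19*(-9) = 171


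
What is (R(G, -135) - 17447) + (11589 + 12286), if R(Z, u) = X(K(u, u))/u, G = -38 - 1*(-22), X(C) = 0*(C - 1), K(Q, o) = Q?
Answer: 6428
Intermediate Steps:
X(C) = 0 (X(C) = 0*(-1 + C) = 0)
G = -16 (G = -38 + 22 = -16)
R(Z, u) = 0 (R(Z, u) = 0/u = 0)
(R(G, -135) - 17447) + (11589 + 12286) = (0 - 17447) + (11589 + 12286) = -17447 + 23875 = 6428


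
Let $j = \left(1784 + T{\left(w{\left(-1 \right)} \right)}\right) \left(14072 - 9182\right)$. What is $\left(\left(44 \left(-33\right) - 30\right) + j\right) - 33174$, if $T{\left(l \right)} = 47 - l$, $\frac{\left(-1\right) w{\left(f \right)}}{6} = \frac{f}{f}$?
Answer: $8948274$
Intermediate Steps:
$w{\left(f \right)} = -6$ ($w{\left(f \right)} = - 6 \frac{f}{f} = \left(-6\right) 1 = -6$)
$j = 8982930$ ($j = \left(1784 + \left(47 - -6\right)\right) \left(14072 - 9182\right) = \left(1784 + \left(47 + 6\right)\right) 4890 = \left(1784 + 53\right) 4890 = 1837 \cdot 4890 = 8982930$)
$\left(\left(44 \left(-33\right) - 30\right) + j\right) - 33174 = \left(\left(44 \left(-33\right) - 30\right) + 8982930\right) - 33174 = \left(\left(-1452 - 30\right) + 8982930\right) - 33174 = \left(-1482 + 8982930\right) - 33174 = 8981448 - 33174 = 8948274$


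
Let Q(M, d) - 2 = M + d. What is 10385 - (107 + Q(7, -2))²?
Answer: -2611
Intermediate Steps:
Q(M, d) = 2 + M + d (Q(M, d) = 2 + (M + d) = 2 + M + d)
10385 - (107 + Q(7, -2))² = 10385 - (107 + (2 + 7 - 2))² = 10385 - (107 + 7)² = 10385 - 1*114² = 10385 - 1*12996 = 10385 - 12996 = -2611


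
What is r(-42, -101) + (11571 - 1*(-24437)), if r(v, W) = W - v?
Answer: 35949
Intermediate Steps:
r(-42, -101) + (11571 - 1*(-24437)) = (-101 - 1*(-42)) + (11571 - 1*(-24437)) = (-101 + 42) + (11571 + 24437) = -59 + 36008 = 35949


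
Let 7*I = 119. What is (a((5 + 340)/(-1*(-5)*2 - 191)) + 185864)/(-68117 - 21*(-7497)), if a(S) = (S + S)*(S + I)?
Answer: 760900678/365776565 ≈ 2.0802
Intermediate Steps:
I = 17 (I = (1/7)*119 = 17)
a(S) = 2*S*(17 + S) (a(S) = (S + S)*(S + 17) = (2*S)*(17 + S) = 2*S*(17 + S))
(a((5 + 340)/(-1*(-5)*2 - 191)) + 185864)/(-68117 - 21*(-7497)) = (2*((5 + 340)/(-1*(-5)*2 - 191))*(17 + (5 + 340)/(-1*(-5)*2 - 191)) + 185864)/(-68117 - 21*(-7497)) = (2*(345/(5*2 - 191))*(17 + 345/(5*2 - 191)) + 185864)/(-68117 + 157437) = (2*(345/(10 - 191))*(17 + 345/(10 - 191)) + 185864)/89320 = (2*(345/(-181))*(17 + 345/(-181)) + 185864)*(1/89320) = (2*(345*(-1/181))*(17 + 345*(-1/181)) + 185864)*(1/89320) = (2*(-345/181)*(17 - 345/181) + 185864)*(1/89320) = (2*(-345/181)*(2732/181) + 185864)*(1/89320) = (-1885080/32761 + 185864)*(1/89320) = (6087205424/32761)*(1/89320) = 760900678/365776565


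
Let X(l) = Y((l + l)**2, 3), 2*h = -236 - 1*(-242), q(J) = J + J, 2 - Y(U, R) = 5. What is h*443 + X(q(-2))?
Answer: 1326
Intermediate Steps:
Y(U, R) = -3 (Y(U, R) = 2 - 1*5 = 2 - 5 = -3)
q(J) = 2*J
h = 3 (h = (-236 - 1*(-242))/2 = (-236 + 242)/2 = (1/2)*6 = 3)
X(l) = -3
h*443 + X(q(-2)) = 3*443 - 3 = 1329 - 3 = 1326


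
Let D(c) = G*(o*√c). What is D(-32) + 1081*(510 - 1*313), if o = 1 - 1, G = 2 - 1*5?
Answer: 212957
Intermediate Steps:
G = -3 (G = 2 - 5 = -3)
o = 0
D(c) = 0 (D(c) = -0*√c = -3*0 = 0)
D(-32) + 1081*(510 - 1*313) = 0 + 1081*(510 - 1*313) = 0 + 1081*(510 - 313) = 0 + 1081*197 = 0 + 212957 = 212957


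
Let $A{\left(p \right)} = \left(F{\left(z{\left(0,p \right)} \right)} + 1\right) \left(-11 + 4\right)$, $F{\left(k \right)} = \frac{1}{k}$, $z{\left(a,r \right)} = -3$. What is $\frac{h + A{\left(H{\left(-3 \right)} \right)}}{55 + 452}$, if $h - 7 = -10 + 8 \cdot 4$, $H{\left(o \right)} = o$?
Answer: $\frac{73}{1521} \approx 0.047995$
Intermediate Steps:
$h = 29$ ($h = 7 + \left(-10 + 8 \cdot 4\right) = 7 + \left(-10 + 32\right) = 7 + 22 = 29$)
$A{\left(p \right)} = - \frac{14}{3}$ ($A{\left(p \right)} = \left(\frac{1}{-3} + 1\right) \left(-11 + 4\right) = \left(- \frac{1}{3} + 1\right) \left(-7\right) = \frac{2}{3} \left(-7\right) = - \frac{14}{3}$)
$\frac{h + A{\left(H{\left(-3 \right)} \right)}}{55 + 452} = \frac{29 - \frac{14}{3}}{55 + 452} = \frac{73}{3 \cdot 507} = \frac{73}{3} \cdot \frac{1}{507} = \frac{73}{1521}$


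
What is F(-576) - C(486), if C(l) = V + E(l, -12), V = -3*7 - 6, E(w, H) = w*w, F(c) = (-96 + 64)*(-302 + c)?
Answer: -208073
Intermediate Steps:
F(c) = 9664 - 32*c (F(c) = -32*(-302 + c) = 9664 - 32*c)
E(w, H) = w**2
V = -27 (V = -21 - 6 = -27)
C(l) = -27 + l**2
F(-576) - C(486) = (9664 - 32*(-576)) - (-27 + 486**2) = (9664 + 18432) - (-27 + 236196) = 28096 - 1*236169 = 28096 - 236169 = -208073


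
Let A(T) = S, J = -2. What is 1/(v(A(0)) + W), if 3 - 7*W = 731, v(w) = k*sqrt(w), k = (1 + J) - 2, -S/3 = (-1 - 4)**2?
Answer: I/(-104*I + 15*sqrt(3)) ≈ -0.0090506 + 0.002261*I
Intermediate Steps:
S = -75 (S = -3*(-1 - 4)**2 = -3*(-5)**2 = -3*25 = -75)
k = -3 (k = (1 - 2) - 2 = -1 - 2 = -3)
A(T) = -75
v(w) = -3*sqrt(w)
W = -104 (W = 3/7 - 1/7*731 = 3/7 - 731/7 = -104)
1/(v(A(0)) + W) = 1/(-15*I*sqrt(3) - 104) = 1/(-104 - 15*I*sqrt(3))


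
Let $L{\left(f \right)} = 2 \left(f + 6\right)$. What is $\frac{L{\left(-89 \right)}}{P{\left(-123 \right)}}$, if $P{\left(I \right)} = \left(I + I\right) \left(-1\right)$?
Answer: $- \frac{83}{123} \approx -0.6748$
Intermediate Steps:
$P{\left(I \right)} = - 2 I$ ($P{\left(I \right)} = 2 I \left(-1\right) = - 2 I$)
$L{\left(f \right)} = 12 + 2 f$ ($L{\left(f \right)} = 2 \left(6 + f\right) = 12 + 2 f$)
$\frac{L{\left(-89 \right)}}{P{\left(-123 \right)}} = \frac{12 + 2 \left(-89\right)}{\left(-2\right) \left(-123\right)} = \frac{12 - 178}{246} = \left(-166\right) \frac{1}{246} = - \frac{83}{123}$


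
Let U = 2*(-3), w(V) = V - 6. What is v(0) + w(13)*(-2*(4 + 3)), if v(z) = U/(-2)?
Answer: -95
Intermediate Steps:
w(V) = -6 + V
U = -6
v(z) = 3 (v(z) = -6/(-2) = -6*(-½) = 3)
v(0) + w(13)*(-2*(4 + 3)) = 3 + (-6 + 13)*(-2*(4 + 3)) = 3 + 7*(-2*7) = 3 + 7*(-14) = 3 - 98 = -95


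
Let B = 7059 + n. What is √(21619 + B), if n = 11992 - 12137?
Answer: √28533 ≈ 168.92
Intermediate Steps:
n = -145
B = 6914 (B = 7059 - 145 = 6914)
√(21619 + B) = √(21619 + 6914) = √28533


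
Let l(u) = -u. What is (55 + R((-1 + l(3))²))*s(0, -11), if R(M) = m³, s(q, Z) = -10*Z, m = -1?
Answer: 5940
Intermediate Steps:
R(M) = -1 (R(M) = (-1)³ = -1)
(55 + R((-1 + l(3))²))*s(0, -11) = (55 - 1)*(-10*(-11)) = 54*110 = 5940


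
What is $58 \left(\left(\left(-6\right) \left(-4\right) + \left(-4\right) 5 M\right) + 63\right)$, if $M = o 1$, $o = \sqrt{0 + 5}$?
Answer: $5046 - 1160 \sqrt{5} \approx 2452.2$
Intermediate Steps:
$o = \sqrt{5} \approx 2.2361$
$M = \sqrt{5}$ ($M = \sqrt{5} \cdot 1 = \sqrt{5} \approx 2.2361$)
$58 \left(\left(\left(-6\right) \left(-4\right) + \left(-4\right) 5 M\right) + 63\right) = 58 \left(\left(\left(-6\right) \left(-4\right) + \left(-4\right) 5 \sqrt{5}\right) + 63\right) = 58 \left(\left(24 - 20 \sqrt{5}\right) + 63\right) = 58 \left(87 - 20 \sqrt{5}\right) = 5046 - 1160 \sqrt{5}$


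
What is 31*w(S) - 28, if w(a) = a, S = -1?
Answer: -59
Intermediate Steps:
31*w(S) - 28 = 31*(-1) - 28 = -31 - 28 = -59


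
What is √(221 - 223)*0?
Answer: 0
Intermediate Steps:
√(221 - 223)*0 = √(-2)*0 = (I*√2)*0 = 0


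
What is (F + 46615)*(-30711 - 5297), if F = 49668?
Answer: -3466958264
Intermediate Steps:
(F + 46615)*(-30711 - 5297) = (49668 + 46615)*(-30711 - 5297) = 96283*(-36008) = -3466958264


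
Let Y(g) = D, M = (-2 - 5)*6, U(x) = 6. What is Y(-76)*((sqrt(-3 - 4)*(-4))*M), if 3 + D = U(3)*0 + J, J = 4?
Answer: 168*I*sqrt(7) ≈ 444.49*I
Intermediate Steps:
M = -42 (M = -7*6 = -42)
D = 1 (D = -3 + (6*0 + 4) = -3 + (0 + 4) = -3 + 4 = 1)
Y(g) = 1
Y(-76)*((sqrt(-3 - 4)*(-4))*M) = 1*((sqrt(-3 - 4)*(-4))*(-42)) = 1*((sqrt(-7)*(-4))*(-42)) = 1*(((I*sqrt(7))*(-4))*(-42)) = 1*(-4*I*sqrt(7)*(-42)) = 1*(168*I*sqrt(7)) = 168*I*sqrt(7)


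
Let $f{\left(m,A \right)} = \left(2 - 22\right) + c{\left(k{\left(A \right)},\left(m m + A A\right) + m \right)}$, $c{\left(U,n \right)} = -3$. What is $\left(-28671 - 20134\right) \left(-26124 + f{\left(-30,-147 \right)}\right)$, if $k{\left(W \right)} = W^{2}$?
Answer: $1276104335$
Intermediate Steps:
$f{\left(m,A \right)} = -23$ ($f{\left(m,A \right)} = \left(2 - 22\right) - 3 = -20 - 3 = -23$)
$\left(-28671 - 20134\right) \left(-26124 + f{\left(-30,-147 \right)}\right) = \left(-28671 - 20134\right) \left(-26124 - 23\right) = \left(-48805\right) \left(-26147\right) = 1276104335$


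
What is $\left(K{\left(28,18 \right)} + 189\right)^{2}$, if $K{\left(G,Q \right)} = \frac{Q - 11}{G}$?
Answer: $\frac{573049}{16} \approx 35816.0$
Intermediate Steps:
$K{\left(G,Q \right)} = \frac{-11 + Q}{G}$ ($K{\left(G,Q \right)} = \frac{Q - 11}{G} = \frac{-11 + Q}{G}$)
$\left(K{\left(28,18 \right)} + 189\right)^{2} = \left(\frac{-11 + 18}{28} + 189\right)^{2} = \left(\frac{1}{28} \cdot 7 + 189\right)^{2} = \left(\frac{1}{4} + 189\right)^{2} = \left(\frac{757}{4}\right)^{2} = \frac{573049}{16}$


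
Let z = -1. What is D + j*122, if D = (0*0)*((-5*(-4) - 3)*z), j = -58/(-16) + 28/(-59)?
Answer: 90707/236 ≈ 384.35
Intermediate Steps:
j = 1487/472 (j = -58*(-1/16) + 28*(-1/59) = 29/8 - 28/59 = 1487/472 ≈ 3.1504)
D = 0 (D = (0*0)*((-5*(-4) - 3)*(-1)) = 0*((20 - 3)*(-1)) = 0*(17*(-1)) = 0*(-17) = 0)
D + j*122 = 0 + (1487/472)*122 = 0 + 90707/236 = 90707/236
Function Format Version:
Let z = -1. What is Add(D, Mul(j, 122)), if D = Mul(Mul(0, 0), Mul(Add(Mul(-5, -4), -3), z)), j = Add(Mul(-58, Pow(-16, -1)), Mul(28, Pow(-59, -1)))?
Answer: Rational(90707, 236) ≈ 384.35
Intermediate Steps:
j = Rational(1487, 472) (j = Add(Mul(-58, Rational(-1, 16)), Mul(28, Rational(-1, 59))) = Add(Rational(29, 8), Rational(-28, 59)) = Rational(1487, 472) ≈ 3.1504)
D = 0 (D = Mul(Mul(0, 0), Mul(Add(Mul(-5, -4), -3), -1)) = Mul(0, Mul(Add(20, -3), -1)) = Mul(0, Mul(17, -1)) = Mul(0, -17) = 0)
Add(D, Mul(j, 122)) = Add(0, Mul(Rational(1487, 472), 122)) = Add(0, Rational(90707, 236)) = Rational(90707, 236)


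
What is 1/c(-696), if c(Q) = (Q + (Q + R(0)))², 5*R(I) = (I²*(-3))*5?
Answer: 1/1937664 ≈ 5.1609e-7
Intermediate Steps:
R(I) = -3*I² (R(I) = ((I²*(-3))*5)/5 = (-3*I²*5)/5 = (-15*I²)/5 = -3*I²)
c(Q) = 4*Q² (c(Q) = (Q + (Q - 3*0²))² = (Q + (Q - 3*0))² = (Q + (Q + 0))² = (Q + Q)² = (2*Q)² = 4*Q²)
1/c(-696) = 1/(4*(-696)²) = 1/(4*484416) = 1/1937664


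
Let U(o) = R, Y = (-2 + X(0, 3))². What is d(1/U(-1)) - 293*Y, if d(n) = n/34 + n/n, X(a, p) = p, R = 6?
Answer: -59567/204 ≈ -292.00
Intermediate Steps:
Y = 1 (Y = (-2 + 3)² = 1² = 1)
U(o) = 6
d(n) = 1 + n/34 (d(n) = n*(1/34) + 1 = n/34 + 1 = 1 + n/34)
d(1/U(-1)) - 293*Y = (1 + (1/34)/6) - 293 = (1 + (1/34)*(⅙)) - 1*293 = (1 + 1/204) - 293 = 205/204 - 293 = -59567/204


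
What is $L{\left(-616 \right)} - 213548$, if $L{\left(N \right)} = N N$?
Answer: $165908$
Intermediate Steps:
$L{\left(N \right)} = N^{2}$
$L{\left(-616 \right)} - 213548 = \left(-616\right)^{2} - 213548 = 379456 - 213548 = 165908$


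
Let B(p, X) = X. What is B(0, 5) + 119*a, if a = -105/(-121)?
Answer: 13100/121 ≈ 108.26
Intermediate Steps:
a = 105/121 (a = -105*(-1/121) = 105/121 ≈ 0.86777)
B(0, 5) + 119*a = 5 + 119*(105/121) = 5 + 12495/121 = 13100/121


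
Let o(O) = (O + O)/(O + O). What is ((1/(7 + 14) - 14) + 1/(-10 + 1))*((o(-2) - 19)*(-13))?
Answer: -23036/7 ≈ -3290.9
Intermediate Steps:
o(O) = 1 (o(O) = (2*O)/((2*O)) = (2*O)*(1/(2*O)) = 1)
((1/(7 + 14) - 14) + 1/(-10 + 1))*((o(-2) - 19)*(-13)) = ((1/(7 + 14) - 14) + 1/(-10 + 1))*((1 - 19)*(-13)) = ((1/21 - 14) + 1/(-9))*(-18*(-13)) = ((1/21 - 14) - ⅑)*234 = (-293/21 - ⅑)*234 = -886/63*234 = -23036/7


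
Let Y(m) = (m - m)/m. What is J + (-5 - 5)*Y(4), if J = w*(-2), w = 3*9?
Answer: -54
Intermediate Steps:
w = 27
J = -54 (J = 27*(-2) = -54)
Y(m) = 0 (Y(m) = 0/m = 0)
J + (-5 - 5)*Y(4) = -54 + (-5 - 5)*0 = -54 - 10*0 = -54 + 0 = -54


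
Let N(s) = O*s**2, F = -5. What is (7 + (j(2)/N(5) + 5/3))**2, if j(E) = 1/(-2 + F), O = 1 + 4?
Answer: 517426009/6890625 ≈ 75.091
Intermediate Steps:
O = 5
j(E) = -1/7 (j(E) = 1/(-2 - 5) = 1/(-7) = -1/7)
N(s) = 5*s**2
(7 + (j(2)/N(5) + 5/3))**2 = (7 + (-1/(7*(5*5**2)) + 5/3))**2 = (7 + (-1/(7*(5*25)) + 5*(1/3)))**2 = (7 + (-1/7/125 + 5/3))**2 = (7 + (-1/7*1/125 + 5/3))**2 = (7 + (-1/875 + 5/3))**2 = (7 + 4372/2625)**2 = (22747/2625)**2 = 517426009/6890625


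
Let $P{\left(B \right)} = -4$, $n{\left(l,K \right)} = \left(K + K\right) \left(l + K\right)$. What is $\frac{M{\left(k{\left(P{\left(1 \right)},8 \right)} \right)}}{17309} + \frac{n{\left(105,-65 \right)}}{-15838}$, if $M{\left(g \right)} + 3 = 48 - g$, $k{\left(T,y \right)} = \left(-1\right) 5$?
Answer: $\frac{45399350}{137069971} \approx 0.33121$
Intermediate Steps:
$n{\left(l,K \right)} = 2 K \left(K + l\right)$
$k{\left(T,y \right)} = -5$
$M{\left(g \right)} = 45 - g$ ($M{\left(g \right)} = -3 - \left(-48 + g\right) = 45 - g$)
$\frac{M{\left(k{\left(P{\left(1 \right)},8 \right)} \right)}}{17309} + \frac{n{\left(105,-65 \right)}}{-15838} = \frac{45 - -5}{17309} + \frac{2 \left(-65\right) \left(-65 + 105\right)}{-15838} = \left(45 + 5\right) \frac{1}{17309} + 2 \left(-65\right) 40 \left(- \frac{1}{15838}\right) = 50 \cdot \frac{1}{17309} - - \frac{2600}{7919} = \frac{50}{17309} + \frac{2600}{7919} = \frac{45399350}{137069971}$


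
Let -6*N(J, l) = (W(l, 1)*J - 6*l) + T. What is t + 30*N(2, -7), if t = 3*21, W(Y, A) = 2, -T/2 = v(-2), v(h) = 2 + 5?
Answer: -97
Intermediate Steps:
v(h) = 7
T = -14 (T = -2*7 = -14)
N(J, l) = 7/3 + l - J/3 (N(J, l) = -((2*J - 6*l) - 14)/6 = -((-6*l + 2*J) - 14)/6 = -(-14 - 6*l + 2*J)/6 = 7/3 + l - J/3)
t = 63
t + 30*N(2, -7) = 63 + 30*(7/3 - 7 - ⅓*2) = 63 + 30*(7/3 - 7 - ⅔) = 63 + 30*(-16/3) = 63 - 160 = -97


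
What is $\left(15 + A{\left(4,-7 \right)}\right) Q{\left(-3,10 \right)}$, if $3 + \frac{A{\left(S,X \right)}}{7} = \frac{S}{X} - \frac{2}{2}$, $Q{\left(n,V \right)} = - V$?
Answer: $170$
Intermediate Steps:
$A{\left(S,X \right)} = -28 + \frac{7 S}{X}$ ($A{\left(S,X \right)} = -21 + 7 \left(\frac{S}{X} - \frac{2}{2}\right) = -21 + 7 \left(\frac{S}{X} - 1\right) = -21 + 7 \left(-1 + \frac{S}{X}\right) = -21 + \left(-7 + \frac{7 S}{X}\right) = -28 + \frac{7 S}{X}$)
$\left(15 + A{\left(4,-7 \right)}\right) Q{\left(-3,10 \right)} = \left(15 - \left(28 - \frac{28}{-7}\right)\right) \left(\left(-1\right) 10\right) = \left(15 - \left(28 - -4\right)\right) \left(-10\right) = \left(15 - 32\right) \left(-10\right) = \left(-17\right) \left(-10\right) = 170$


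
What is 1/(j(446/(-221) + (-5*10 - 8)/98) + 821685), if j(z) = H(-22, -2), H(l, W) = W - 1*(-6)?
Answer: 1/821689 ≈ 1.2170e-6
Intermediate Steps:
H(l, W) = 6 + W (H(l, W) = W + 6 = 6 + W)
j(z) = 4 (j(z) = 6 - 2 = 4)
1/(j(446/(-221) + (-5*10 - 8)/98) + 821685) = 1/(4 + 821685) = 1/821689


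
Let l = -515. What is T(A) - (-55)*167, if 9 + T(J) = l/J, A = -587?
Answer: 5386827/587 ≈ 9176.9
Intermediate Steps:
T(J) = -9 - 515/J
T(A) - (-55)*167 = (-9 - 515/(-587)) - (-55)*167 = (-9 - 515*(-1/587)) - 1*(-9185) = (-9 + 515/587) + 9185 = -4768/587 + 9185 = 5386827/587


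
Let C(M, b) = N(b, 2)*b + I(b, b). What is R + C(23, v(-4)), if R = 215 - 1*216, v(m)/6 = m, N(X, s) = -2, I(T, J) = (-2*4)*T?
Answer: 239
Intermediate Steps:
I(T, J) = -8*T
v(m) = 6*m
C(M, b) = -10*b (C(M, b) = -2*b - 8*b = -10*b)
R = -1 (R = 215 - 216 = -1)
R + C(23, v(-4)) = -1 - 60*(-4) = -1 - 10*(-24) = -1 + 240 = 239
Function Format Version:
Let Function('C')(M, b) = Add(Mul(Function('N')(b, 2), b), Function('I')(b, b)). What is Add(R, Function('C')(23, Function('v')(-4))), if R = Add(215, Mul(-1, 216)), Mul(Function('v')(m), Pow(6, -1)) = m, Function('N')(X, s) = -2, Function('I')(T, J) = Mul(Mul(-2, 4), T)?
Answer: 239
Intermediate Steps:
Function('I')(T, J) = Mul(-8, T)
Function('v')(m) = Mul(6, m)
Function('C')(M, b) = Mul(-10, b) (Function('C')(M, b) = Add(Mul(-2, b), Mul(-8, b)) = Mul(-10, b))
R = -1 (R = Add(215, -216) = -1)
Add(R, Function('C')(23, Function('v')(-4))) = Add(-1, Mul(-10, Mul(6, -4))) = Add(-1, Mul(-10, -24)) = Add(-1, 240) = 239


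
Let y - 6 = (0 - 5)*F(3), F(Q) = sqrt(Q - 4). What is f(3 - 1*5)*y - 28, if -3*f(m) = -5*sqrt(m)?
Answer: -28 + sqrt(2)*(25/3 + 10*I) ≈ -16.215 + 14.142*I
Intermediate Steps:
F(Q) = sqrt(-4 + Q)
f(m) = 5*sqrt(m)/3 (f(m) = -(-5)*sqrt(m)/3 = 5*sqrt(m)/3)
y = 6 - 5*I (y = 6 + (0 - 5)*sqrt(-4 + 3) = 6 - 5*I ≈ 6.0 - 5.0*I)
f(3 - 1*5)*y - 28 = (5*sqrt(3 - 1*5)/3)*(6 - 5*I) - 28 = (5*sqrt(3 - 5)/3)*(6 - 5*I) - 28 = (5*sqrt(-2)/3)*(6 - 5*I) - 28 = (5*(I*sqrt(2))/3)*(6 - 5*I) - 28 = (5*I*sqrt(2)/3)*(6 - 5*I) - 28 = 5*I*sqrt(2)*(6 - 5*I)/3 - 28 = -28 + 5*I*sqrt(2)*(6 - 5*I)/3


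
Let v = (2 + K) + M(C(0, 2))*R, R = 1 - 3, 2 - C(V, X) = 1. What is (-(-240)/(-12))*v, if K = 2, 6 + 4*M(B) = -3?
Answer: -170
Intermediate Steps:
C(V, X) = 1 (C(V, X) = 2 - 1*1 = 2 - 1 = 1)
M(B) = -9/4 (M(B) = -3/2 + (¼)*(-3) = -3/2 - ¾ = -9/4)
R = -2
v = 17/2 (v = (2 + 2) - 9/4*(-2) = 4 + 9/2 = 17/2 ≈ 8.5000)
(-(-240)/(-12))*v = -(-240)/(-12)*(17/2) = -(-240)*(-1)/12*(17/2) = -20*1*(17/2) = -20*17/2 = -170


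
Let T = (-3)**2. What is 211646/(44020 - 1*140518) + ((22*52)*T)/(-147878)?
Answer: -8072832649/3567482811 ≈ -2.2629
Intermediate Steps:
T = 9
211646/(44020 - 1*140518) + ((22*52)*T)/(-147878) = 211646/(44020 - 1*140518) + ((22*52)*9)/(-147878) = 211646/(44020 - 140518) + (1144*9)*(-1/147878) = 211646/(-96498) + 10296*(-1/147878) = 211646*(-1/96498) - 5148/73939 = -105823/48249 - 5148/73939 = -8072832649/3567482811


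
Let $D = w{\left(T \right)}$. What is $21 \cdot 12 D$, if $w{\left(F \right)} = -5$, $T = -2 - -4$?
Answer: $-1260$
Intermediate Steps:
$T = 2$ ($T = -2 + 4 = 2$)
$D = -5$
$21 \cdot 12 D = 21 \cdot 12 \left(-5\right) = 21 \left(-60\right) = -1260$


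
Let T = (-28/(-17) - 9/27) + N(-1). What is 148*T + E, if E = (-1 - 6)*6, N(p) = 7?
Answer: 60610/51 ≈ 1188.4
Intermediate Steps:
E = -42 (E = -7*6 = -42)
T = 424/51 (T = (-28/(-17) - 9/27) + 7 = (-28*(-1/17) - 9*1/27) + 7 = (28/17 - ⅓) + 7 = 67/51 + 7 = 424/51 ≈ 8.3137)
148*T + E = 148*(424/51) - 42 = 62752/51 - 42 = 60610/51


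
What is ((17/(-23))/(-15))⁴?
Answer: 83521/14166950625 ≈ 5.8955e-6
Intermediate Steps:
((17/(-23))/(-15))⁴ = ((17*(-1/23))*(-1/15))⁴ = (-17/23*(-1/15))⁴ = (17/345)⁴ = 83521/14166950625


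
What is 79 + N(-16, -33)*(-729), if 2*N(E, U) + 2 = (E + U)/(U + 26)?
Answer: -3487/2 ≈ -1743.5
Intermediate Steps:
N(E, U) = -1 + (E + U)/(2*(26 + U)) (N(E, U) = -1 + ((E + U)/(U + 26))/2 = -1 + ((E + U)/(26 + U))/2 = -1 + (E + U)/(2*(26 + U)))
79 + N(-16, -33)*(-729) = 79 + ((-52 - 16 - 1*(-33))/(2*(26 - 33)))*(-729) = 79 + ((½)*(-52 - 16 + 33)/(-7))*(-729) = 79 + ((½)*(-⅐)*(-35))*(-729) = 79 + (5/2)*(-729) = 79 - 3645/2 = -3487/2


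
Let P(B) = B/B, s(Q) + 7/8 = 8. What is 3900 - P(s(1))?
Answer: 3899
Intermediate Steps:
s(Q) = 57/8 (s(Q) = -7/8 + 8 = 57/8)
P(B) = 1
3900 - P(s(1)) = 3900 - 1*1 = 3900 - 1 = 3899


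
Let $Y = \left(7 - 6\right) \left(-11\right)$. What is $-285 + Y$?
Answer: $-296$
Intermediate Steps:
$Y = -11$ ($Y = 1 \left(-11\right) = -11$)
$-285 + Y = -285 - 11 = -296$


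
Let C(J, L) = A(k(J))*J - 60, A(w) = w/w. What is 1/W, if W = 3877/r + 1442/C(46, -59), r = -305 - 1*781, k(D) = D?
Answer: -1086/115735 ≈ -0.0093835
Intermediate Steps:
r = -1086 (r = -305 - 781 = -1086)
A(w) = 1
C(J, L) = -60 + J (C(J, L) = 1*J - 60 = J - 60 = -60 + J)
W = -115735/1086 (W = 3877/(-1086) + 1442/(-60 + 46) = 3877*(-1/1086) + 1442/(-14) = -3877/1086 + 1442*(-1/14) = -3877/1086 - 103 = -115735/1086 ≈ -106.57)
1/W = 1/(-115735/1086) = -1086/115735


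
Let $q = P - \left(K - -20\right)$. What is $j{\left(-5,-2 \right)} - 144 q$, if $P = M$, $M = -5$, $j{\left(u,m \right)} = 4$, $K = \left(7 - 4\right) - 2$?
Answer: $3748$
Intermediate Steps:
$K = 1$ ($K = 3 - 2 = 1$)
$P = -5$
$q = -26$ ($q = -5 - \left(1 - -20\right) = -5 - \left(1 + 20\right) = -5 - 21 = -26$)
$j{\left(-5,-2 \right)} - 144 q = 4 - -3744 = 4 + 3744 = 3748$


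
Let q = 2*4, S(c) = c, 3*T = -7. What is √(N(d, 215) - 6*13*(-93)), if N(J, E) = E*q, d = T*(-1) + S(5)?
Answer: √8974 ≈ 94.731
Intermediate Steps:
T = -7/3 (T = (⅓)*(-7) = -7/3 ≈ -2.3333)
q = 8
d = 22/3 (d = -7/3*(-1) + 5 = 7/3 + 5 = 22/3 ≈ 7.3333)
N(J, E) = 8*E (N(J, E) = E*8 = 8*E)
√(N(d, 215) - 6*13*(-93)) = √(8*215 - 6*13*(-93)) = √(1720 - 78*(-93)) = √(1720 + 7254) = √8974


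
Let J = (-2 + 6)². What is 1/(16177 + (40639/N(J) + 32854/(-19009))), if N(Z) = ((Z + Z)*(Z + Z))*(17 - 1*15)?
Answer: 38930432/630482820223 ≈ 6.1747e-5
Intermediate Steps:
J = 16 (J = 4² = 16)
N(Z) = 8*Z² (N(Z) = ((2*Z)*(2*Z))*(17 - 15) = (4*Z²)*2 = 8*Z²)
1/(16177 + (40639/N(J) + 32854/(-19009))) = 1/(16177 + (40639/((8*16²)) + 32854/(-19009))) = 1/(16177 + (40639/((8*256)) + 32854*(-1/19009))) = 1/(16177 + (40639/2048 - 32854/19009)) = 1/(16177 + 705221759/38930432) = 1/(630482820223/38930432) = 38930432/630482820223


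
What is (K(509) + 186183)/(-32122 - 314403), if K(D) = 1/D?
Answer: -94767148/176381225 ≈ -0.53729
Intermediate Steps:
(K(509) + 186183)/(-32122 - 314403) = (1/509 + 186183)/(-32122 - 314403) = (1/509 + 186183)/(-346525) = (94767148/509)*(-1/346525) = -94767148/176381225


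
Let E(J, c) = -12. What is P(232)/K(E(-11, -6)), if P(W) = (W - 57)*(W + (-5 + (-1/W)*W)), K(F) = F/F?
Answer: 39550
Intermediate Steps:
K(F) = 1
P(W) = (-57 + W)*(-6 + W) (P(W) = (-57 + W)*(W + (-5 - 1)) = (-57 + W)*(W - 6) = (-57 + W)*(-6 + W))
P(232)/K(E(-11, -6)) = (342 + 232² - 63*232)/1 = (342 + 53824 - 14616)*1 = 39550*1 = 39550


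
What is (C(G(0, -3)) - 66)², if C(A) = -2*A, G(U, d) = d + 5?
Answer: 4900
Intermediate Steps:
G(U, d) = 5 + d
(C(G(0, -3)) - 66)² = (-2*(5 - 3) - 66)² = (-2*2 - 66)² = (-4 - 66)² = (-70)² = 4900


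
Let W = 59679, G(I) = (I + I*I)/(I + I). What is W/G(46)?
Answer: 119358/47 ≈ 2539.5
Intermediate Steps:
G(I) = (I + I²)/(2*I) (G(I) = (I + I²)/((2*I)) = (I + I²)*(1/(2*I)) = (I + I²)/(2*I))
W/G(46) = 59679/(½ + (½)*46) = 59679/(½ + 23) = 59679/(47/2) = 59679*(2/47) = 119358/47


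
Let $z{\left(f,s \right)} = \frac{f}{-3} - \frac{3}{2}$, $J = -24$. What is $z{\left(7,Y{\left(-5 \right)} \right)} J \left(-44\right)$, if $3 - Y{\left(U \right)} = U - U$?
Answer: $-4048$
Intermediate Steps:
$Y{\left(U \right)} = 3$ ($Y{\left(U \right)} = 3 - \left(U - U\right) = 3 - 0 = 3 + 0 = 3$)
$z{\left(f,s \right)} = - \frac{3}{2} - \frac{f}{3}$ ($z{\left(f,s \right)} = f \left(- \frac{1}{3}\right) - \frac{3}{2} = - \frac{f}{3} - \frac{3}{2} = - \frac{3}{2} - \frac{f}{3}$)
$z{\left(7,Y{\left(-5 \right)} \right)} J \left(-44\right) = \left(- \frac{3}{2} - \frac{7}{3}\right) \left(-24\right) \left(-44\right) = \left(- \frac{23}{6}\right) \left(-24\right) \left(-44\right) = 92 \left(-44\right) = -4048$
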